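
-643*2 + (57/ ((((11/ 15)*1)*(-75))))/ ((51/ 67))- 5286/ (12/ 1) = -3231101/ 1870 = -1727.86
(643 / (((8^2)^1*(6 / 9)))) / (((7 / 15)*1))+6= 34311 / 896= 38.29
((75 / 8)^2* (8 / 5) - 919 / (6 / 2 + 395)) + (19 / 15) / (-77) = 254299597 / 1838760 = 138.30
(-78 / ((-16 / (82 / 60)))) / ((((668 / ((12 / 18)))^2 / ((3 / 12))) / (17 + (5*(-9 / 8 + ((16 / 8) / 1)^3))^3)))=1232152623 / 18277335040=0.07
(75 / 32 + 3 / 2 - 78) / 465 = -791 / 4960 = -0.16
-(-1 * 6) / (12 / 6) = 3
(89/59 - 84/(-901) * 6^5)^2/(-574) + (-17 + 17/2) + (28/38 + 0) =-14287483831072170/15409519719293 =-927.19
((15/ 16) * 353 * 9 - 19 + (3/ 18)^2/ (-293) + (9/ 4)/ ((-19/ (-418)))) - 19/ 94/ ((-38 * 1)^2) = 113369101417/ 37677456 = 3008.94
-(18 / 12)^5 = -243 / 32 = -7.59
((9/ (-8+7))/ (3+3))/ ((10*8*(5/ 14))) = -21/ 400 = -0.05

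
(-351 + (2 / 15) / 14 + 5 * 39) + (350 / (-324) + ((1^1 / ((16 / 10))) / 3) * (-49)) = -167.28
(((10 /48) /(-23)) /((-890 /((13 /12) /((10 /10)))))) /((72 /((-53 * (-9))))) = 689 /9432576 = 0.00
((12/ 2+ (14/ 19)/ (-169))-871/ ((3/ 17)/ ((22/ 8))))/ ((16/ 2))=-522767023/ 308256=-1695.89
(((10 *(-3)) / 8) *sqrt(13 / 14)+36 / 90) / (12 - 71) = 0.05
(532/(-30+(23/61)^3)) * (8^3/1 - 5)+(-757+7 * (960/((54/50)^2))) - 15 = -6635971398040/1651734909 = -4017.58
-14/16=-7/8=-0.88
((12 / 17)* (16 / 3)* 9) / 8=72 / 17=4.24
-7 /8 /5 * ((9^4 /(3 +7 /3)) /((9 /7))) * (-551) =59046813 /640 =92260.65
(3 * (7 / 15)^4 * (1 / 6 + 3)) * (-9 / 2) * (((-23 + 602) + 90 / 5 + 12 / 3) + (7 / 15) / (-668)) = -274718211047 / 225450000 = -1218.53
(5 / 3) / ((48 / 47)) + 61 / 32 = 1019 / 288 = 3.54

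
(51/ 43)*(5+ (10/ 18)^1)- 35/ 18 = 4.64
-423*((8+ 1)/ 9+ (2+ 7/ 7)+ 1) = -2115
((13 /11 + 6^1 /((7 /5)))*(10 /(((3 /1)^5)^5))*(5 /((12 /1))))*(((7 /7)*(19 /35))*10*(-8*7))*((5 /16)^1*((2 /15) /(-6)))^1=199975 /3523026038063994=0.00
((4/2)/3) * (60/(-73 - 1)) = -20/37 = -0.54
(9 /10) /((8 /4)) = 9 /20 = 0.45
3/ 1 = 3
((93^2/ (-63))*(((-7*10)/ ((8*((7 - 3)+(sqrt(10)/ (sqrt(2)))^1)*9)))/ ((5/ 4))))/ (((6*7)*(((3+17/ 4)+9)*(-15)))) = -7688/ 2027025+1922*sqrt(5)/ 2027025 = -0.00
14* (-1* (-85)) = 1190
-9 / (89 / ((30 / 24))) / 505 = -9 / 35956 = -0.00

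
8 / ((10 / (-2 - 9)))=-44 / 5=-8.80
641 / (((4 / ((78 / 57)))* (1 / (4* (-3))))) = -49998 / 19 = -2631.47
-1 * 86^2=-7396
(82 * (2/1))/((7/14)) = 328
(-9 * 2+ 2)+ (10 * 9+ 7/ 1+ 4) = 85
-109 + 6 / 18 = -326 / 3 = -108.67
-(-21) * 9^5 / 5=1240029 / 5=248005.80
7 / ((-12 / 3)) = -7 / 4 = -1.75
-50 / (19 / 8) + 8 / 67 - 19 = -50835 / 1273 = -39.93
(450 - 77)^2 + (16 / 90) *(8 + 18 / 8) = 6260887 / 45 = 139130.82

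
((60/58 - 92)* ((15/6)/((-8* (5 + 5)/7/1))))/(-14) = -1319/928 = -1.42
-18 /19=-0.95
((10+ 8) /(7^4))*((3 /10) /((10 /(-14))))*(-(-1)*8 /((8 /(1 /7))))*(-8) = 216 /60025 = 0.00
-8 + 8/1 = 0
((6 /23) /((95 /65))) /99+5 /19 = 0.26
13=13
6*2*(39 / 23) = 468 / 23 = 20.35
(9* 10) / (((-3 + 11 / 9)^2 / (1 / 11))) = 2.59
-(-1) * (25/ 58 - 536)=-31063/ 58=-535.57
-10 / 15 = -2 / 3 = -0.67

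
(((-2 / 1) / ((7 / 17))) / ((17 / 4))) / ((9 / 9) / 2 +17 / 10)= -40 / 77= -0.52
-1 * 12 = -12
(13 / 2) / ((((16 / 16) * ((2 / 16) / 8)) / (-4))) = -1664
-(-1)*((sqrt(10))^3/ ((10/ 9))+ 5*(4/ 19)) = 20/ 19+ 9*sqrt(10) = 29.51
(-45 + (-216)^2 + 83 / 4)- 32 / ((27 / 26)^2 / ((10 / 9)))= 46598.78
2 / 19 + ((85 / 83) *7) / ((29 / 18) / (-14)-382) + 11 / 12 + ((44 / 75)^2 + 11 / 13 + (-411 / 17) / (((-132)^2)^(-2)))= -5542297416607910304029011 / 755094318322500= -7339874346.98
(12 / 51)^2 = 16 / 289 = 0.06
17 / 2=8.50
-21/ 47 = -0.45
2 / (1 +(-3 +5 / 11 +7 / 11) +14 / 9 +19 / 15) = 990 / 947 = 1.05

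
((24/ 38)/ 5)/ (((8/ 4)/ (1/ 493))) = 0.00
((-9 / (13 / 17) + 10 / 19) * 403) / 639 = -86087 / 12141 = -7.09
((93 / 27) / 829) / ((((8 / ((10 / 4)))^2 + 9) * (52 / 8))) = 1550 / 46653633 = 0.00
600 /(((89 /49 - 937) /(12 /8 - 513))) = 328.17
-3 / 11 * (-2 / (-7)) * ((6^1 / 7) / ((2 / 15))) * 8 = -2160 / 539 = -4.01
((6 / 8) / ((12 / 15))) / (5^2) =0.04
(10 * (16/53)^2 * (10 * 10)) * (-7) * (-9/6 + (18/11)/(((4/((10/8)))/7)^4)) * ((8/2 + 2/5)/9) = -756288925/67416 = -11218.24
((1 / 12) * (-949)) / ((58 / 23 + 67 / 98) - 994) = 1069523 / 13399506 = 0.08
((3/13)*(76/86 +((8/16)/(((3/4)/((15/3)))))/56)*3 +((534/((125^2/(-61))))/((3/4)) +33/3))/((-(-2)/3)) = 6510278883/489125000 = 13.31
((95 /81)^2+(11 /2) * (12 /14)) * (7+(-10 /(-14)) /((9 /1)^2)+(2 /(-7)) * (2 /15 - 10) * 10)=5582013104 /26040609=214.36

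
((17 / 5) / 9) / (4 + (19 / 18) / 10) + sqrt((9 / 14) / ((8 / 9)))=68 / 739 + 9* sqrt(7) / 28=0.94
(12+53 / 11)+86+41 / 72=81883 / 792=103.39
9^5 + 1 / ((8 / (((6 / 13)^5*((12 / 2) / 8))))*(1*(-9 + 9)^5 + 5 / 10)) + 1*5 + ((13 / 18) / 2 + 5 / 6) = 59055.20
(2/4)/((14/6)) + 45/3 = 213/14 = 15.21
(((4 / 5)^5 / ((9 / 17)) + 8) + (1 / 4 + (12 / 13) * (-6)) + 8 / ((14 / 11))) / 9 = 98445887 / 92137500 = 1.07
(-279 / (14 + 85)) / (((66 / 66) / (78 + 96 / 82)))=-100626 / 451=-223.12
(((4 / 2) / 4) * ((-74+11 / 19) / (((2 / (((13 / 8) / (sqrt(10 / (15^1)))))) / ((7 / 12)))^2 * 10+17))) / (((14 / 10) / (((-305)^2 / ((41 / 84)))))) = -32238730046250 / 301112323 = -107065.46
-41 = -41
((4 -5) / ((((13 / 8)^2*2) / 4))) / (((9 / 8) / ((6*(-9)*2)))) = 12288 / 169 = 72.71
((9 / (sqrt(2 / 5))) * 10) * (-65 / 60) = -195 * sqrt(10) / 4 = -154.16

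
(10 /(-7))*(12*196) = -3360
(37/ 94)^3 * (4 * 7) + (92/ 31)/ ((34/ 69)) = 7.73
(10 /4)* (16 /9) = 40 /9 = 4.44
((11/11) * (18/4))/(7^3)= 9/686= 0.01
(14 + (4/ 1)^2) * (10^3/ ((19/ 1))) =1578.95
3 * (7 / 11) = 21 / 11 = 1.91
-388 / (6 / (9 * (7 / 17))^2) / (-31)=256662 / 8959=28.65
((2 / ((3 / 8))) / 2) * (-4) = -32 / 3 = -10.67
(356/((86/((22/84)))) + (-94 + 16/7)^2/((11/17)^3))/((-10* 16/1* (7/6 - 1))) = -261229184771/224353360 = -1164.36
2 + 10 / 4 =9 / 2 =4.50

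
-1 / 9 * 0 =0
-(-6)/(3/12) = 24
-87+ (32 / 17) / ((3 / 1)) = -4405 / 51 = -86.37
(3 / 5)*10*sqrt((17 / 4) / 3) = sqrt(51) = 7.14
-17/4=-4.25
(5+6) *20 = 220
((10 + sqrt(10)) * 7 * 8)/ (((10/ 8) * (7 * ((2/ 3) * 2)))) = 24 * sqrt(10)/ 5 + 48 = 63.18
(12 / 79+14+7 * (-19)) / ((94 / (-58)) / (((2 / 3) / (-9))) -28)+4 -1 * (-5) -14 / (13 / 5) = 8397421 / 364585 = 23.03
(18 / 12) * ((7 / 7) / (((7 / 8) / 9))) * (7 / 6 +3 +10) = 1530 / 7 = 218.57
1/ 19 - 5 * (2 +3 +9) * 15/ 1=-19949/ 19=-1049.95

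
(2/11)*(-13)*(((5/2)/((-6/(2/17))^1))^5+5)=-717652481455/60724444176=-11.82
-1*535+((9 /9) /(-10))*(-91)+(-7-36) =-5689 /10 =-568.90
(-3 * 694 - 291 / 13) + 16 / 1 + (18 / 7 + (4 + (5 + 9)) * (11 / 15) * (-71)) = -1375471 / 455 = -3023.01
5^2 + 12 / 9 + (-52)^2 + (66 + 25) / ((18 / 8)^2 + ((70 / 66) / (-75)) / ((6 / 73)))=958256107 / 348591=2748.94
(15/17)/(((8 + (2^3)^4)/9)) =5/2584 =0.00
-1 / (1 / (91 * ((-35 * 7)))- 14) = 22295 / 312131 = 0.07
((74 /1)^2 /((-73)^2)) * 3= 16428 /5329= 3.08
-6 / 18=-1 / 3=-0.33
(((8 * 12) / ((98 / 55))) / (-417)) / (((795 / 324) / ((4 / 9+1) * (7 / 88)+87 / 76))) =-454920 / 6858677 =-0.07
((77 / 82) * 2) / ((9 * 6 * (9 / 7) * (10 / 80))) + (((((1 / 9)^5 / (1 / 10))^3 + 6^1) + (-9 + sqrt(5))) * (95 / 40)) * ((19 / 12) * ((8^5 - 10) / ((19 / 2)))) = -7880999880360817944635 / 202596873981134616 + 311201 * sqrt(5) / 24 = -9905.47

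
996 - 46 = 950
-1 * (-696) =696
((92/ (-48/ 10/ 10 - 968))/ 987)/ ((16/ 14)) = -0.00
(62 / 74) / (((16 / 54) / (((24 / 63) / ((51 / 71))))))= 6603 / 4403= 1.50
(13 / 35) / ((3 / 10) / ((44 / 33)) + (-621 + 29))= -104 / 165697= -0.00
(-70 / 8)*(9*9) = -2835 / 4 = -708.75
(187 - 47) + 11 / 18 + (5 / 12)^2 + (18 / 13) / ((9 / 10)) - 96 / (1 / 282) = -50412355 / 1872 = -26929.68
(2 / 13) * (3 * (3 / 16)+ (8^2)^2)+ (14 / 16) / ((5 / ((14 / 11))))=3606249 / 5720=630.46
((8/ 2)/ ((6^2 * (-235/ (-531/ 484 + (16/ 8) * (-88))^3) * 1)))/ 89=125950670580175/ 4268413245888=29.51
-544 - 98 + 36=-606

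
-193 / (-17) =193 / 17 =11.35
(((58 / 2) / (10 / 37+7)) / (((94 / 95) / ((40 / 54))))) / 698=509675 / 119134989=0.00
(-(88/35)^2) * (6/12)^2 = -1936/1225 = -1.58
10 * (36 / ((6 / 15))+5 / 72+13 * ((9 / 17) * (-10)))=130025 / 612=212.46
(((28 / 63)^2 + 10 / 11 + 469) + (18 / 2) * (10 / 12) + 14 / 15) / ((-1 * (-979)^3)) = 4263791 / 8360375414490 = 0.00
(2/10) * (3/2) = 3/10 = 0.30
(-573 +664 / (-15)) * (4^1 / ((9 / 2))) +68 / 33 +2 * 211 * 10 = 5454968 / 1485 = 3673.38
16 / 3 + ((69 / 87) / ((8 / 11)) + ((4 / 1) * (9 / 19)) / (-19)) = 1588975 / 251256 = 6.32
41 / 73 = 0.56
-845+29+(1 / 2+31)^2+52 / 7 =5143 / 28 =183.68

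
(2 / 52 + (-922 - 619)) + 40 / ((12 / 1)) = -119935 / 78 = -1537.63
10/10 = 1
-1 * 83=-83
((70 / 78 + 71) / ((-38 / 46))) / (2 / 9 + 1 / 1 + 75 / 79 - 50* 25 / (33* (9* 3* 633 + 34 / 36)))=-2586311663991 / 64465518247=-40.12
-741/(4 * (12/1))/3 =-5.15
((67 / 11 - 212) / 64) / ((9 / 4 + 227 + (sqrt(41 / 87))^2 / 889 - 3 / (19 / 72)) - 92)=-3328456005 / 130230073072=-0.03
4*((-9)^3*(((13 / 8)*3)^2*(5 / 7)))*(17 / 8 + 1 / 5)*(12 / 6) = -230176.87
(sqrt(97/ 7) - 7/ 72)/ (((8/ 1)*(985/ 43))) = -301/ 567360 + 43*sqrt(679)/ 55160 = 0.02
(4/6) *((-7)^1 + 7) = 0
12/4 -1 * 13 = -10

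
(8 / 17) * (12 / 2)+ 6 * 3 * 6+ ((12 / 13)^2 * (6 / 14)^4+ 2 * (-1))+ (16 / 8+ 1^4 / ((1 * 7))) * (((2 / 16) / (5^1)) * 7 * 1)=6027661723 / 55184584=109.23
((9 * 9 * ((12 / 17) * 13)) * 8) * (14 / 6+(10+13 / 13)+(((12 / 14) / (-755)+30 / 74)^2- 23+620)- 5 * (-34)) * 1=177466025526206976 / 38237847025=4641109.25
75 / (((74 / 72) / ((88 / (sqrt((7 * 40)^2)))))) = 5940 / 259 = 22.93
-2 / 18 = -1 / 9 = -0.11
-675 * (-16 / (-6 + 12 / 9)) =-2314.29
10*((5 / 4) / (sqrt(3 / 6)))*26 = 325*sqrt(2) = 459.62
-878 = -878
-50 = -50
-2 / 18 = -1 / 9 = -0.11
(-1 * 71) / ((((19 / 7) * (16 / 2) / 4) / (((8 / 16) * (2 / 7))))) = -71 / 38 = -1.87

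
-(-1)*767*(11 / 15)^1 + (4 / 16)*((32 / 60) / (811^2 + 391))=2776245473 / 4935840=562.47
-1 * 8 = -8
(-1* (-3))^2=9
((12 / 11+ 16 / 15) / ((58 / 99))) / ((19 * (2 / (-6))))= -0.58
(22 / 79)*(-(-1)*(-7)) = -154 / 79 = -1.95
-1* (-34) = 34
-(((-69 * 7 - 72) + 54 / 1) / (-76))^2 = -251001 / 5776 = -43.46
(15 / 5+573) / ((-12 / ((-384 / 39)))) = 6144 / 13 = 472.62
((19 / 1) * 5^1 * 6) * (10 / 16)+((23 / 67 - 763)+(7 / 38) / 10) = -5173323 / 12730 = -406.39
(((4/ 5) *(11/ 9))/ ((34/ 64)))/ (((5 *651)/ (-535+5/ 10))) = -752576/ 2490075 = -0.30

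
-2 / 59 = -0.03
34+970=1004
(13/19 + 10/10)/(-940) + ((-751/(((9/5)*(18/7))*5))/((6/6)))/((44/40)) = -117369653/3978315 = -29.50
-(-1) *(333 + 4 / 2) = 335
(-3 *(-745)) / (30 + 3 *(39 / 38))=28310 / 419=67.57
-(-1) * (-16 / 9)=-16 / 9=-1.78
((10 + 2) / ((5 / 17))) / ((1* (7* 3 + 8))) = 1.41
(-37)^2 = 1369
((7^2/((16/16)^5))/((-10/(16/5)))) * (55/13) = -4312/65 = -66.34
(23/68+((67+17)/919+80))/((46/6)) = 15078627/1437316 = 10.49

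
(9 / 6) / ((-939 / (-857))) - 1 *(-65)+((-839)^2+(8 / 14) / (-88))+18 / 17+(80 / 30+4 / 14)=865311701000 / 1229151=703991.37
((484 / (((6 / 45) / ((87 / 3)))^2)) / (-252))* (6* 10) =-5451482.14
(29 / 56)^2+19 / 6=32315 / 9408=3.43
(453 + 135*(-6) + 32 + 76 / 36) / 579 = -2906 / 5211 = -0.56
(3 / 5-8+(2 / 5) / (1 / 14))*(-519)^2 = -2424249 / 5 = -484849.80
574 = 574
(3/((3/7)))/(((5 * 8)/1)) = 7/40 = 0.18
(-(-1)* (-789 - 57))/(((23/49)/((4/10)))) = -720.94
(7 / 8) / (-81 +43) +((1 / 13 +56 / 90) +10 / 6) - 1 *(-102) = 18556321 / 177840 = 104.34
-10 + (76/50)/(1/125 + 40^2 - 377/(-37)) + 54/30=-8.20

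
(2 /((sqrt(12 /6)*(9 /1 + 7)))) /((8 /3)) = 3*sqrt(2) /128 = 0.03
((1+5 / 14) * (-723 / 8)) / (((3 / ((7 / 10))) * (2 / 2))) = -4579 / 160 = -28.62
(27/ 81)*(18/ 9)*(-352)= -704/ 3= -234.67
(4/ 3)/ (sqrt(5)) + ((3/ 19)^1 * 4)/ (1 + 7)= 3/ 38 + 4 * sqrt(5)/ 15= 0.68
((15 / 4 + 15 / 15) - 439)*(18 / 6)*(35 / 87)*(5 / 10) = -60795 / 232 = -262.05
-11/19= -0.58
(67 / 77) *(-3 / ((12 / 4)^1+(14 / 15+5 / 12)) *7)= -1340 / 319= -4.20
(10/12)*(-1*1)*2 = -1.67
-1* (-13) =13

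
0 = 0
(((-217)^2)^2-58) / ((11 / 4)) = 8869495452 / 11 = 806317768.36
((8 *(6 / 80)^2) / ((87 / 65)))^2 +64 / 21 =86150341 / 28257600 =3.05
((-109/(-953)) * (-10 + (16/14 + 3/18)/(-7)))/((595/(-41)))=2676931/33341658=0.08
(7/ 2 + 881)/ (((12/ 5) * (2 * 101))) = 8845/ 4848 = 1.82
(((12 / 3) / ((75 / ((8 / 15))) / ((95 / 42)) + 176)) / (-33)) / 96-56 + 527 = 1688063039 / 3583998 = 471.00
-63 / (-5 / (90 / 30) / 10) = 378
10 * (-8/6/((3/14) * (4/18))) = -280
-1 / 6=-0.17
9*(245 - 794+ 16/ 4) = -4905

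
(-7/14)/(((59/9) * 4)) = -0.02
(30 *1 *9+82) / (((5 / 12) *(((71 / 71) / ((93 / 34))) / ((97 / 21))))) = 6350784 / 595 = 10673.59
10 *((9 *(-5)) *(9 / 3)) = -1350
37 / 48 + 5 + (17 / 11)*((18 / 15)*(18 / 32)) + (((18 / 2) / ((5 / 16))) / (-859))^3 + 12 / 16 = 316427087071723 / 41833425414000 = 7.56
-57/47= -1.21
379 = 379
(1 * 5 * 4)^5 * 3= 9600000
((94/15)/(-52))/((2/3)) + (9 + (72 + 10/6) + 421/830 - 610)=-6823685/12948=-527.01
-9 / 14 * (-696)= 3132 / 7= 447.43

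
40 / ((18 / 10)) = 200 / 9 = 22.22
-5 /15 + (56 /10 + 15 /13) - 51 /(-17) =1837 /195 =9.42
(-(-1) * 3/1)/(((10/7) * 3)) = 7/10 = 0.70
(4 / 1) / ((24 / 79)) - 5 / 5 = 73 / 6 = 12.17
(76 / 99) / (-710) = -38 / 35145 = -0.00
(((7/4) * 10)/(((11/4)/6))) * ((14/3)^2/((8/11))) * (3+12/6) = 17150/3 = 5716.67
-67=-67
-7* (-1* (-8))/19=-56/19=-2.95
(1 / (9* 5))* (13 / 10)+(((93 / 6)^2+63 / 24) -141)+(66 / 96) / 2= 736183 / 7200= 102.25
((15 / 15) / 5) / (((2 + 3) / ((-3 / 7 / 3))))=-1 / 175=-0.01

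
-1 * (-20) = 20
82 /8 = 41 /4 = 10.25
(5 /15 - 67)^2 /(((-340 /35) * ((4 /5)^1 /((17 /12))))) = -21875 /27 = -810.19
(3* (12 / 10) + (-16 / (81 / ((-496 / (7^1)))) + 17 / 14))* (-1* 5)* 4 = -213314 / 567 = -376.22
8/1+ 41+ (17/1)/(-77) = 3756/77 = 48.78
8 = 8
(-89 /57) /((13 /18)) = -2.16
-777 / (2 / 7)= -5439 / 2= -2719.50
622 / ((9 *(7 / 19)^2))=509.17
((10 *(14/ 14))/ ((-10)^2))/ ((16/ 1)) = 1/ 160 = 0.01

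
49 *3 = 147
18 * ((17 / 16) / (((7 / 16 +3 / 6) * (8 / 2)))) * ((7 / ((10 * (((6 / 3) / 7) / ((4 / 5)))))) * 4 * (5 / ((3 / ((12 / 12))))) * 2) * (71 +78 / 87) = 1389444 / 145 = 9582.37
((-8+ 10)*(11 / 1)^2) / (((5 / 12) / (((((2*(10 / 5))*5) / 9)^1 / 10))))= 1936 / 15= 129.07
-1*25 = -25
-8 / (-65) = 8 / 65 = 0.12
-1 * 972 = -972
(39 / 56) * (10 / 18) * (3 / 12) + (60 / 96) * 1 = 485 / 672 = 0.72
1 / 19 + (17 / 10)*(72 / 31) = 11783 / 2945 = 4.00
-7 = -7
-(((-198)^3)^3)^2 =-218762775481571767593488515120635104722944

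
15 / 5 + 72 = 75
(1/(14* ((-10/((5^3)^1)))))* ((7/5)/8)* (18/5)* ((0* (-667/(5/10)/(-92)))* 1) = 0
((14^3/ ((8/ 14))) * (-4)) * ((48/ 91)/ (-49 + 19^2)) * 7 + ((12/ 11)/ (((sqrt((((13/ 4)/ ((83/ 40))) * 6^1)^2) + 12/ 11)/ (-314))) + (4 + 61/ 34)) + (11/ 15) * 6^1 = -2863279987/ 11463270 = -249.78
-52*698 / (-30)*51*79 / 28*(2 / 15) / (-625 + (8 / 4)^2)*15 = -12186382 / 21735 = -560.68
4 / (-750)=-2 / 375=-0.01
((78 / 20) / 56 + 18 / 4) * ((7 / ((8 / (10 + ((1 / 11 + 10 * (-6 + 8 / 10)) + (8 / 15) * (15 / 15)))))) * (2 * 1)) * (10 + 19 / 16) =-1042394149 / 281600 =-3701.68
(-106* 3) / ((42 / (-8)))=424 / 7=60.57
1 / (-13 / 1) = -1 / 13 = -0.08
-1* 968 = -968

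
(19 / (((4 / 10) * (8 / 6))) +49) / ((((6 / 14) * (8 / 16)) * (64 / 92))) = 108997 / 192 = 567.69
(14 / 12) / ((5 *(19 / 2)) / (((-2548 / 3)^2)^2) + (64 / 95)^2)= 2662826959355180800 / 1035878676157893741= 2.57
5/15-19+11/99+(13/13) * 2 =-149/9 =-16.56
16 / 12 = 4 / 3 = 1.33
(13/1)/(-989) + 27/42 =8719/13846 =0.63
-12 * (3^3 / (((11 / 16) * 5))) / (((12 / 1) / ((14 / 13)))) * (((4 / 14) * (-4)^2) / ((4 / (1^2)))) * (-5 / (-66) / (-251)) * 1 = 1152 / 394823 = 0.00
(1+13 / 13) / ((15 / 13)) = 26 / 15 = 1.73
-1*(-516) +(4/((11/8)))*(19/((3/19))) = 866.06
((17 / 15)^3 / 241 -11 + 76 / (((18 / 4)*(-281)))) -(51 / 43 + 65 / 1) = -759116573846 / 9828010125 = -77.24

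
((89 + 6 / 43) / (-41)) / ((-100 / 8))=7666 / 44075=0.17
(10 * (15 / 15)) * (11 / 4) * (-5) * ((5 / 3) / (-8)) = 1375 / 48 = 28.65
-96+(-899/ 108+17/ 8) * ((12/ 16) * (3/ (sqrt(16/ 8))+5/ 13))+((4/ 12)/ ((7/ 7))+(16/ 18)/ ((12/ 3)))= -107.10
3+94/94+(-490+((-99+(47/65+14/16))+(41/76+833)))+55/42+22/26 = 52345799/207480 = 252.29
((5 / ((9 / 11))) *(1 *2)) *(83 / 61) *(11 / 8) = 50215 / 2196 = 22.87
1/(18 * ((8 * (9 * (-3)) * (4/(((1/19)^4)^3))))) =-1/34421473621316935872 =-0.00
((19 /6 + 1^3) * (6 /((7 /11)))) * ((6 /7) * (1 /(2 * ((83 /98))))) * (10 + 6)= 26400 /83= 318.07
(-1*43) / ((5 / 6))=-258 / 5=-51.60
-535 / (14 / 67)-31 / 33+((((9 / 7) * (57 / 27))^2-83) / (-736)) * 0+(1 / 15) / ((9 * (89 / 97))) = -4739177657 / 1850310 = -2561.29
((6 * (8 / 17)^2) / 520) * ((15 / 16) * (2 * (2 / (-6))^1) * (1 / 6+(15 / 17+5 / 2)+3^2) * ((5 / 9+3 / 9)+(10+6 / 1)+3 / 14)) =-1379200 / 4023747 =-0.34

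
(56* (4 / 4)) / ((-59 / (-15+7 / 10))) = 13.57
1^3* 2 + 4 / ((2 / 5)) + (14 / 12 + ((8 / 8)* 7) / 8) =337 / 24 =14.04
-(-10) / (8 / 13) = 16.25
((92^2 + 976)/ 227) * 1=9440/ 227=41.59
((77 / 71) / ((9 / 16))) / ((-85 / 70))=-17248 / 10863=-1.59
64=64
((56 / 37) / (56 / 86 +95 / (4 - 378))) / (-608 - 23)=-900592 / 149117289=-0.01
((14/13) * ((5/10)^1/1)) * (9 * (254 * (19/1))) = 304038/13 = 23387.54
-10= -10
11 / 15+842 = 12641 / 15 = 842.73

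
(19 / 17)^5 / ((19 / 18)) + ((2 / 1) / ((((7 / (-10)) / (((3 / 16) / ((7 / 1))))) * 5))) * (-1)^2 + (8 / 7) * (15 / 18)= 2.59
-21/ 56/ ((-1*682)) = 3/ 5456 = 0.00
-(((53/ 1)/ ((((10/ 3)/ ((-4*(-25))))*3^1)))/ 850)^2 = -2809/ 7225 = -0.39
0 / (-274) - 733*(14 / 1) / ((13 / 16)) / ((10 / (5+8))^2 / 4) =-2134496 / 25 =-85379.84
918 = 918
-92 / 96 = -0.96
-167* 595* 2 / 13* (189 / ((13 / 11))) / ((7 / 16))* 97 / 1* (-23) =2106878225760 / 169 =12466735063.67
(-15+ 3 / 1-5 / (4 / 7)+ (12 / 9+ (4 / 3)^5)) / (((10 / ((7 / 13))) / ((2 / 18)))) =-103439 / 1137240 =-0.09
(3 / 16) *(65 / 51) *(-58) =-1885 / 136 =-13.86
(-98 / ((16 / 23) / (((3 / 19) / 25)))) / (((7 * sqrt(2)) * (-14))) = 69 * sqrt(2) / 15200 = 0.01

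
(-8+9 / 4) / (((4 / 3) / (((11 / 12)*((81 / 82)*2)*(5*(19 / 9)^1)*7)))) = -1514205 / 2624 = -577.06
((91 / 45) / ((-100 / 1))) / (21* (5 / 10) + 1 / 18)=-91 / 47500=-0.00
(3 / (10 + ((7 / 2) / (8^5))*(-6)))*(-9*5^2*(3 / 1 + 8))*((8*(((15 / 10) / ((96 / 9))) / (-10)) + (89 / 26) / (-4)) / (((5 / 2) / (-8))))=-9800220672 / 4259567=-2300.76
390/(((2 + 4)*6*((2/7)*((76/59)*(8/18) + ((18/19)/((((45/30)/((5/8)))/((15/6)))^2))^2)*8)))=930340320/319799731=2.91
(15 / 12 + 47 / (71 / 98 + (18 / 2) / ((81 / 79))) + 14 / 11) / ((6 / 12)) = 2754267 / 184382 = 14.94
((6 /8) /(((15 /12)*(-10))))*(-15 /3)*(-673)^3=-914463651 /10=-91446365.10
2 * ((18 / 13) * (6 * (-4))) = -864 / 13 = -66.46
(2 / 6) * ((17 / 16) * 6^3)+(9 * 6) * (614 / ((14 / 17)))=564723 / 14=40337.36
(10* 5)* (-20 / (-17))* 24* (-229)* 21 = -115416000 / 17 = -6789176.47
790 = 790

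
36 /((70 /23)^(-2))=176400 /529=333.46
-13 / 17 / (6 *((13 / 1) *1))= -0.01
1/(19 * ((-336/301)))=-43/912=-0.05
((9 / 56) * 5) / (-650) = -9 / 7280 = -0.00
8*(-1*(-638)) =5104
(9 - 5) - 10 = -6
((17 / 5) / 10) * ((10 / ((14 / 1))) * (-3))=-51 / 70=-0.73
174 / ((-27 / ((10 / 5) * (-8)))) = 928 / 9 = 103.11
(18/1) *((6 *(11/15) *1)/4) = 99/5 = 19.80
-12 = -12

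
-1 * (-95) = 95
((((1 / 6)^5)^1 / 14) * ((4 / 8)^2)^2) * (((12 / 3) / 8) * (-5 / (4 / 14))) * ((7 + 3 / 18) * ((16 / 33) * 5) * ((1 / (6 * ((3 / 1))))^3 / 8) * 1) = -1075 / 574670536704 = -0.00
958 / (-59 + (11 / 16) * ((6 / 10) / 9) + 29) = -31.98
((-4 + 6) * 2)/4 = 1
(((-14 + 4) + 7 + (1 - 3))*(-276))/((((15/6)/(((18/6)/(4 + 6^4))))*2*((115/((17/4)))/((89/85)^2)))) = 71289/2762500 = 0.03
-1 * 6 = -6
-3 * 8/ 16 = -3/ 2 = -1.50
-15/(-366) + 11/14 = 0.83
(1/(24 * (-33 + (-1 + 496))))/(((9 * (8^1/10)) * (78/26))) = 0.00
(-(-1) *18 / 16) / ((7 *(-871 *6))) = -3 / 97552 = -0.00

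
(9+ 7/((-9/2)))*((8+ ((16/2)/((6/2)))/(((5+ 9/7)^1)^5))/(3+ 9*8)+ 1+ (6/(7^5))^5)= 8.24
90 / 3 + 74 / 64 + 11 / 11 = 1029 / 32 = 32.16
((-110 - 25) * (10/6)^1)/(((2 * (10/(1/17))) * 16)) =-45/1088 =-0.04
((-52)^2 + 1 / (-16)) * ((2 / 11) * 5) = 19665 / 8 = 2458.12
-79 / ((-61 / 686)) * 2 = 108388 / 61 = 1776.85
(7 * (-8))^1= -56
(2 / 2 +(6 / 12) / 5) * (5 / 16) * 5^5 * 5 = 171875 / 32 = 5371.09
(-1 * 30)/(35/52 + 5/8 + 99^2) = -1040/339813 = -0.00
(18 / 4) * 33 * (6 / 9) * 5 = 495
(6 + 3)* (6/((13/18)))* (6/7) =5832/91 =64.09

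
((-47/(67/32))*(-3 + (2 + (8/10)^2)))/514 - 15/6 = -2138839/860950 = -2.48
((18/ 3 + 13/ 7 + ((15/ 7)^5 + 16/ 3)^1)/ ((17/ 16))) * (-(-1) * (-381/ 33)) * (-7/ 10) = 2990293232/ 6734805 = 444.01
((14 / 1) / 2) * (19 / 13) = 10.23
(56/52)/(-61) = -14/793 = -0.02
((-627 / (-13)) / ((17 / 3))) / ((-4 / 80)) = -37620 / 221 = -170.23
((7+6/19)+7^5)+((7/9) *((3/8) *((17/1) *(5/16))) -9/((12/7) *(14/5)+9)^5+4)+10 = 7112907380309639/422636026752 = 16829.87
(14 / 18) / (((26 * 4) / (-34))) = -119 / 468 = -0.25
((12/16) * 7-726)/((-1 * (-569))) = -2883/2276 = -1.27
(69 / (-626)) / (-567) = 23 / 118314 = 0.00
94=94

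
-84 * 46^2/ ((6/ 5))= -148120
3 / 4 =0.75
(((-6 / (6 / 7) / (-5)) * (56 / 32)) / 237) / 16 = 0.00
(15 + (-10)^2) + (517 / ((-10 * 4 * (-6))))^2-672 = -31815911 / 57600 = -552.36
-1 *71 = -71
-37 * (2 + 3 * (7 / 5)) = -229.40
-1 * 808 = -808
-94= -94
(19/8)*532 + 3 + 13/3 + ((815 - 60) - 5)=12125/6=2020.83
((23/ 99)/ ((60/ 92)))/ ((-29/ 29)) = -529/ 1485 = -0.36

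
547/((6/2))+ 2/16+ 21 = 4883/24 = 203.46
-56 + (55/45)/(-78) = -39323/702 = -56.02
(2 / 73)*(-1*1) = -2 / 73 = -0.03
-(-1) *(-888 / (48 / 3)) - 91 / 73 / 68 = -275593 / 4964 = -55.52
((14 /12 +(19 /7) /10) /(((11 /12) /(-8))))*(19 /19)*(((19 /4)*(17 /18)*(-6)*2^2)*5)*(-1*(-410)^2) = -262359721600 /231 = -1135756370.56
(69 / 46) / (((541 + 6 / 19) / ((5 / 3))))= 19 / 4114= 0.00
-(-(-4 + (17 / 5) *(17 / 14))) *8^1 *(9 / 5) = 324 / 175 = 1.85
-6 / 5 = -1.20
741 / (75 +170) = 741 / 245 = 3.02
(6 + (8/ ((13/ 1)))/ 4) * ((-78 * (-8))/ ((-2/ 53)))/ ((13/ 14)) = -1424640/ 13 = -109587.69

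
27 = 27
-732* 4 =-2928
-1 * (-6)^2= -36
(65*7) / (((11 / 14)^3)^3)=9400776286720 / 2357947691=3986.85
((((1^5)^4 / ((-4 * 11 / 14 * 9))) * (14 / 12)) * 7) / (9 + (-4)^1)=-0.06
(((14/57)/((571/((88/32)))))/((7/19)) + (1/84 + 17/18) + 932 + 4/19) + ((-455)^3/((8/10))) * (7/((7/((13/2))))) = -4184824751898643/5467896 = -765344613.70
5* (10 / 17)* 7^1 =350 / 17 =20.59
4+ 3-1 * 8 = -1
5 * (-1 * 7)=-35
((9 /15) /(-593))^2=9 /8791225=0.00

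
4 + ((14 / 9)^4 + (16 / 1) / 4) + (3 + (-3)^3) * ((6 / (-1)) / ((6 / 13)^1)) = 2137936 / 6561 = 325.86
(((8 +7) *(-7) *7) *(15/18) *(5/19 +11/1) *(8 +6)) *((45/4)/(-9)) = 4587625/38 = 120726.97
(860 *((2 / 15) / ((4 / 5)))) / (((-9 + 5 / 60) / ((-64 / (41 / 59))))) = 6494720 / 4387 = 1480.45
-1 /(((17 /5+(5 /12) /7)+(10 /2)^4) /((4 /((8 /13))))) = -2730 /263953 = -0.01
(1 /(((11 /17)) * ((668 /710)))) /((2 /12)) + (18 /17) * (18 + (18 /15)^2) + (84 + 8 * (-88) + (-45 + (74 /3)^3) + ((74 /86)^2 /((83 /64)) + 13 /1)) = 46543211785130609 /3235019136525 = 14387.31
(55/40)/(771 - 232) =1/392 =0.00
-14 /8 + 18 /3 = 17 /4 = 4.25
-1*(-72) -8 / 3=208 / 3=69.33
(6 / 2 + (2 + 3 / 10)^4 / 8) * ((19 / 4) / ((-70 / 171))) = -241280487 / 3200000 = -75.40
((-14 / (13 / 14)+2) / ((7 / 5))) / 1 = -850 / 91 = -9.34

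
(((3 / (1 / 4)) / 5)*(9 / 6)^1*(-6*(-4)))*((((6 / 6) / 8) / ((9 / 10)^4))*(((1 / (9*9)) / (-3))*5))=-20000 / 59049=-0.34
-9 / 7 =-1.29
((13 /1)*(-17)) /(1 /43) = -9503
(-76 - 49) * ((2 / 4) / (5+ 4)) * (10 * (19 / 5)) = -2375 / 9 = -263.89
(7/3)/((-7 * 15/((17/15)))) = -17/675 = -0.03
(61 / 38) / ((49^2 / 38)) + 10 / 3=3.36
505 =505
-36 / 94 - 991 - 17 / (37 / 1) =-991.84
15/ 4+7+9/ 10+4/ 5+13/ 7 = 2003/ 140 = 14.31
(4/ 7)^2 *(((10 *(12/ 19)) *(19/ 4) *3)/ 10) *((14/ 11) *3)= 864/ 77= 11.22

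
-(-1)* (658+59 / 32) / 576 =21115 / 18432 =1.15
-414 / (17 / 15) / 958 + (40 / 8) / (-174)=-580985 / 1416882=-0.41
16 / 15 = 1.07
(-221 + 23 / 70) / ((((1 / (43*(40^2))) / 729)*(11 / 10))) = -774747374400 / 77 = -10061654212.99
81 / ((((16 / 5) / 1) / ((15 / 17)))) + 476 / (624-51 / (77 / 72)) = 34944193 / 1508784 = 23.16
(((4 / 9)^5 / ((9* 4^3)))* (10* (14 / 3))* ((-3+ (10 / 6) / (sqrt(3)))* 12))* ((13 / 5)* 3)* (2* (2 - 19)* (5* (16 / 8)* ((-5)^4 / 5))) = 990080000 / 59049 - 4950400000* sqrt(3) / 1594323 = 11389.04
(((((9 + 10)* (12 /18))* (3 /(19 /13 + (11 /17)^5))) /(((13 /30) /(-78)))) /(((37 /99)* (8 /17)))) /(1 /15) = -398409282960975 /1075625002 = -370397.94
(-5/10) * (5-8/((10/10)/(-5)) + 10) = -27.50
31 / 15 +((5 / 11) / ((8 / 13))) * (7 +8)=17353 / 1320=13.15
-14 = -14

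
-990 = -990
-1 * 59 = -59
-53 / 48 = -1.10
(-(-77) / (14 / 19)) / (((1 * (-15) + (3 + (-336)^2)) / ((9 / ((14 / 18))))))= 0.01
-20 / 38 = -10 / 19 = -0.53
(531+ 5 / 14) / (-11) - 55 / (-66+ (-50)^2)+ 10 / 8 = -17646451 / 374836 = -47.08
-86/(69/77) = -6622/69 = -95.97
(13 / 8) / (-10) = -13 / 80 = -0.16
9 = 9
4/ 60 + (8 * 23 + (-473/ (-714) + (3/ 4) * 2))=332419/ 1785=186.23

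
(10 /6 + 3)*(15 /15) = 14 /3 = 4.67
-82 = -82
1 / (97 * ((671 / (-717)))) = -717 / 65087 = -0.01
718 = 718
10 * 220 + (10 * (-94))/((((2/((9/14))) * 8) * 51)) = 2093695/952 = 2199.26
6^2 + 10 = 46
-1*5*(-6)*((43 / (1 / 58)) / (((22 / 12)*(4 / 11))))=112230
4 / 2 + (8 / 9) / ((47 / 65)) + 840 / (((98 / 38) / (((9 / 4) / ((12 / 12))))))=2179552 / 2961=736.09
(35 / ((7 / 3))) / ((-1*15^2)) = -0.07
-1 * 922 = -922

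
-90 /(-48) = 15 /8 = 1.88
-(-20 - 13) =33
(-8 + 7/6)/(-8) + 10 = 521/48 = 10.85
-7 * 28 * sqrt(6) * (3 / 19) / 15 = -196 * sqrt(6) / 95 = -5.05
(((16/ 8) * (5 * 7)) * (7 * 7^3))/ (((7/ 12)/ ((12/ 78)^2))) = 1152480/ 169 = 6819.41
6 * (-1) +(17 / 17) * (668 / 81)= 182 / 81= 2.25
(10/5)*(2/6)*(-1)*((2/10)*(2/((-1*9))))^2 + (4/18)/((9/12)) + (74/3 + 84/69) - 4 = 3098966/139725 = 22.18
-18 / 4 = -9 / 2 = -4.50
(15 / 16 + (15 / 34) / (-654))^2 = 771450625 / 879003904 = 0.88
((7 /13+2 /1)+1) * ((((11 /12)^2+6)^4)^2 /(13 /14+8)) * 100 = 28532886949670856650078125 /150218460352217088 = 189942613.46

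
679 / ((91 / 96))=9312 / 13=716.31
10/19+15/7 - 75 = -9620/133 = -72.33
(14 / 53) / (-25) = -0.01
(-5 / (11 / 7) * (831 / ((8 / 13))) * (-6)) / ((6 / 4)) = 378105 / 22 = 17186.59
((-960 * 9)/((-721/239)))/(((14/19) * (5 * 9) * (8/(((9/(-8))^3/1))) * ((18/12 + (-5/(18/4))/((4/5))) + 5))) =-89380503/29716736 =-3.01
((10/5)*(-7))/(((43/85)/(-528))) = 628320/43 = 14612.09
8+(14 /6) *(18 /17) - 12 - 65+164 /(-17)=-1295 /17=-76.18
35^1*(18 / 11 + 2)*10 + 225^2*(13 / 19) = 7505375 / 209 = 35910.89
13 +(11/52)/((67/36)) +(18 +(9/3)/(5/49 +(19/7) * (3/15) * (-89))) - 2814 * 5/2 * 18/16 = -162211238815/20576504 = -7883.32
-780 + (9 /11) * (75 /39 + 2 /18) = -111302 /143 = -778.34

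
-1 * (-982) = 982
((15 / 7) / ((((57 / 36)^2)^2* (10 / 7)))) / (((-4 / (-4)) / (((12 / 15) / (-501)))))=-41472 / 108818035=-0.00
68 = 68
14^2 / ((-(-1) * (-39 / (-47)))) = 9212 / 39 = 236.21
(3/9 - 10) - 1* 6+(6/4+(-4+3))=-91/6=-15.17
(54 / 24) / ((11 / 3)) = 27 / 44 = 0.61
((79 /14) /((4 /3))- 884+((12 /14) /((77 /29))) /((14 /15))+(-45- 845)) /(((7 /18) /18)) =-4326066873 /52822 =-81898.96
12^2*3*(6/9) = 288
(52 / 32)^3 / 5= 2197 / 2560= 0.86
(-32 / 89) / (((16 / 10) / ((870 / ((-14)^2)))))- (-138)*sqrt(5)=-4350 / 4361 + 138*sqrt(5)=307.58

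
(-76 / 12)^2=361 / 9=40.11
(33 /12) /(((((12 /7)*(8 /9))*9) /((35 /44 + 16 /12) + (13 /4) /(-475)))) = 465661 /1094400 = 0.43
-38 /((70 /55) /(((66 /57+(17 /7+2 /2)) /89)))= -6710 /4361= -1.54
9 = 9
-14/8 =-7/4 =-1.75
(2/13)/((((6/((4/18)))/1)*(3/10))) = 20/1053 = 0.02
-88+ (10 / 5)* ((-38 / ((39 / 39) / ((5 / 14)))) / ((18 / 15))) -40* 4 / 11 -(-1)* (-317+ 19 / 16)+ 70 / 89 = -144798019 / 328944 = -440.19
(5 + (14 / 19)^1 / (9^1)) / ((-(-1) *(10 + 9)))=869 / 3249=0.27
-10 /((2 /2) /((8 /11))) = -80 /11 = -7.27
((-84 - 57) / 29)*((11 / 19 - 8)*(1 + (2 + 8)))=396.90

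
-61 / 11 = -5.55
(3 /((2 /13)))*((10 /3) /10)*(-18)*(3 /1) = -351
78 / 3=26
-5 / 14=-0.36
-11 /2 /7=-11 /14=-0.79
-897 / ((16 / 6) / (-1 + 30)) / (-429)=2001 / 88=22.74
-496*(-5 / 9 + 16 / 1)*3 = -68944 / 3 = -22981.33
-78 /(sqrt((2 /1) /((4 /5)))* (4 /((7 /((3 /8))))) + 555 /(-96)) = 419328* sqrt(10) /1671265 + 4525248 /334253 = 14.33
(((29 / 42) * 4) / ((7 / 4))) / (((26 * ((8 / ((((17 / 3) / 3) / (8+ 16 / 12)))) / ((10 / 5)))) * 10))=493 / 1605240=0.00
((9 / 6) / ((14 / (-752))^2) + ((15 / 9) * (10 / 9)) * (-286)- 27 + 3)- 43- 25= 4903312 / 1323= 3706.21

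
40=40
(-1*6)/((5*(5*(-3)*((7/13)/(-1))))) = -26/175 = -0.15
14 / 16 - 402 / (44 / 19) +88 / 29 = -433027 / 2552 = -169.68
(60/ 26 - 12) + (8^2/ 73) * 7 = -3374/ 949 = -3.56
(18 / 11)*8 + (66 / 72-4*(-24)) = 14521 / 132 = 110.01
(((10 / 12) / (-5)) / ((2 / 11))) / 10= -11 / 120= -0.09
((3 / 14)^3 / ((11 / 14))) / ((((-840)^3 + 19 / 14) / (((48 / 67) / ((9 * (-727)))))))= 72 / 31121880557346733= 0.00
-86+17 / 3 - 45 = -376 / 3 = -125.33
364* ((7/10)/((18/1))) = 14.16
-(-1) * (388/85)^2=150544/7225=20.84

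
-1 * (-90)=90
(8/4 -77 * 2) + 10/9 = -150.89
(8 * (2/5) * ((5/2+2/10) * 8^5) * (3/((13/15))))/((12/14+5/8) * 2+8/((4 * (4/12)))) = 1783627776/16315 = 109324.41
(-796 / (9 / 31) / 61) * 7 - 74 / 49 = -8504494 / 26901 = -316.14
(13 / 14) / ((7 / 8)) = 52 / 49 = 1.06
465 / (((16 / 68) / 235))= 1857675 / 4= 464418.75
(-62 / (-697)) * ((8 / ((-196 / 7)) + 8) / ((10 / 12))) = 20088 / 24395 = 0.82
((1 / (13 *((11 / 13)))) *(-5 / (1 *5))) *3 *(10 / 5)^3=-24 / 11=-2.18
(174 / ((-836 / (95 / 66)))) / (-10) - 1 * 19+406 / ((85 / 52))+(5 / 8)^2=151261613 / 658240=229.80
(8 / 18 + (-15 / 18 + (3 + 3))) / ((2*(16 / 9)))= 101 / 64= 1.58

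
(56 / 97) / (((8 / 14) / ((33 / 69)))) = 1078 / 2231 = 0.48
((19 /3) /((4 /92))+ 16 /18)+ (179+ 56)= 3434 /9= 381.56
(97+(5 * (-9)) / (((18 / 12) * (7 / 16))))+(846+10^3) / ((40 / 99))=643619 / 140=4597.28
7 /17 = 0.41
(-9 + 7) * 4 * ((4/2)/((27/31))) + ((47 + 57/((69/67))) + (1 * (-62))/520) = 13539749/161460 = 83.86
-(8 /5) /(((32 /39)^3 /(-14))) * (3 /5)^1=1245699 /51200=24.33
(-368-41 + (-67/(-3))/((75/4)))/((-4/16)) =367028/225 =1631.24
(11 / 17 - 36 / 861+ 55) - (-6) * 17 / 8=1334021 / 19516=68.36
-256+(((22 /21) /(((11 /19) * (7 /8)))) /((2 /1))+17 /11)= -253.42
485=485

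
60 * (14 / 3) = 280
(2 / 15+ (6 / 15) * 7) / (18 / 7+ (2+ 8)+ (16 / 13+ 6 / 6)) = 4004 / 20205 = 0.20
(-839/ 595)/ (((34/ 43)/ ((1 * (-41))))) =73.12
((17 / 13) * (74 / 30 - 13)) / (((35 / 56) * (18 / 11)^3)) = -3575066 / 710775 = -5.03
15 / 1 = 15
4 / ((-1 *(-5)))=4 / 5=0.80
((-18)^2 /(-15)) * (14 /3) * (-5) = 504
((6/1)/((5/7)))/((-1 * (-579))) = 14/965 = 0.01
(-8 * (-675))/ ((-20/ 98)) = -26460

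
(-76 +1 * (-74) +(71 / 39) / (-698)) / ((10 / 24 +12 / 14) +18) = -57167194 / 7345403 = -7.78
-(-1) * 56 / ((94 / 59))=1652 / 47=35.15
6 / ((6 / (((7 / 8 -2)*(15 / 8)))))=-135 / 64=-2.11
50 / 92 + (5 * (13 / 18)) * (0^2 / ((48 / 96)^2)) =0.54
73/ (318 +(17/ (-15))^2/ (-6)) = 98550/ 429011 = 0.23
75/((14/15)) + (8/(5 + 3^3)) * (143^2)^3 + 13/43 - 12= 2573846960316215/1204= 2137746644780.91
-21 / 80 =-0.26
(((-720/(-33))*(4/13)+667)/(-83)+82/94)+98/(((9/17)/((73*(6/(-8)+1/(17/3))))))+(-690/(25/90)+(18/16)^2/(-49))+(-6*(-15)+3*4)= -53213661842665/5248186944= -10139.44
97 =97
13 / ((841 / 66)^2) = 56628 / 707281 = 0.08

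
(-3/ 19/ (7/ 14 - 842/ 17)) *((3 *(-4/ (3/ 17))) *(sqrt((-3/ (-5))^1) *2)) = -13872 *sqrt(15)/ 158365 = -0.34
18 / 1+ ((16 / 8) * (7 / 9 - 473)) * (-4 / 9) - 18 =419.75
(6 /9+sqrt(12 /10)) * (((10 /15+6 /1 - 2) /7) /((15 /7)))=28 /135+14 * sqrt(30) /225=0.55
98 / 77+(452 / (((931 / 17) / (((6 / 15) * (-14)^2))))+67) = 747537 / 1045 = 715.35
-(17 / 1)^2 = -289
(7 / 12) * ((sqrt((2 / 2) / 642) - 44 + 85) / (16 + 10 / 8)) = 7 * sqrt(642) / 132894 + 287 / 207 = 1.39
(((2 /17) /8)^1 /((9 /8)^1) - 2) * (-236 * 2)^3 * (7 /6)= 111883907072 /459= 243755788.83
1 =1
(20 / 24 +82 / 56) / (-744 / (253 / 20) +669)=48829 / 12967668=0.00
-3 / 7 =-0.43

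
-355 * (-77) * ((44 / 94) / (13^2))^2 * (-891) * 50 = -589402737000 / 63091249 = -9342.07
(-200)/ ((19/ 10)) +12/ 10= -9886/ 95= -104.06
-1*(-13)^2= -169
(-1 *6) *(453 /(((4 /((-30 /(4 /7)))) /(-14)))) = -998865 /2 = -499432.50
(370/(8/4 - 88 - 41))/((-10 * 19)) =37/2413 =0.02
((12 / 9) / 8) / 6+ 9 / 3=109 / 36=3.03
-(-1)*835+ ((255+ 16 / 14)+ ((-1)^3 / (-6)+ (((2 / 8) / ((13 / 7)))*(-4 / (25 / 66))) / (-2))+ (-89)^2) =123027727 / 13650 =9013.02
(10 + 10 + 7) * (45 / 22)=1215 / 22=55.23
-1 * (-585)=585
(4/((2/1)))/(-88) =-1/44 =-0.02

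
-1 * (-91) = 91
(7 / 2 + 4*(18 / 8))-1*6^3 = -407 / 2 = -203.50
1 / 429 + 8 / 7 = 3439 / 3003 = 1.15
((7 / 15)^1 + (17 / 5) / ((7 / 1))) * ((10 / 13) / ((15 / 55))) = 2200 / 819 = 2.69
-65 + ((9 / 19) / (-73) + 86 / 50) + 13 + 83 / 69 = -117436171 / 2392575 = -49.08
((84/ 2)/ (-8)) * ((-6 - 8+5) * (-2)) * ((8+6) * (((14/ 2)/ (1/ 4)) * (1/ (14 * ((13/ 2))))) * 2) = -10584/ 13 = -814.15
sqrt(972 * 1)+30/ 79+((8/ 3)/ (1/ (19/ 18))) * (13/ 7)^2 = 1054366/ 104517+18 * sqrt(3) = 41.26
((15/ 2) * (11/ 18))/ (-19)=-55/ 228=-0.24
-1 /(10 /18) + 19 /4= 59 /20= 2.95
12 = 12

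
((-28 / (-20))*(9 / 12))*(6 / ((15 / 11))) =231 / 50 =4.62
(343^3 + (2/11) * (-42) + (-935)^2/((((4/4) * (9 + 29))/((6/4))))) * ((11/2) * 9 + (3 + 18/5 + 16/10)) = 19482092550461/8360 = 2330393845.75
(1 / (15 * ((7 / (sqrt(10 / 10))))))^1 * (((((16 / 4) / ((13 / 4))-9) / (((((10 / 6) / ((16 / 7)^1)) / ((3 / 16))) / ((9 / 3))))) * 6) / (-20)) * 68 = 1.16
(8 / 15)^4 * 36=16384 / 5625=2.91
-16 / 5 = -3.20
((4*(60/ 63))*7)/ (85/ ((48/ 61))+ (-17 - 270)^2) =1280/ 3958897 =0.00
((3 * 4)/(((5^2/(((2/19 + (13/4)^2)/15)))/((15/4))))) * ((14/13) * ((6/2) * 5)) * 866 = 88465797/4940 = 17908.06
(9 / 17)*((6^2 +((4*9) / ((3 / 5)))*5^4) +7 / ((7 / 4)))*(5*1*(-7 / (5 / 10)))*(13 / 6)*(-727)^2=-27082935870900 / 17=-1593113874758.82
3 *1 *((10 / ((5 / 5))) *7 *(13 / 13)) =210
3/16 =0.19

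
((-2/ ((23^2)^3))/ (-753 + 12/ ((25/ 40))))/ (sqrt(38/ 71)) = 5 * sqrt(2698)/ 10319729858079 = 0.00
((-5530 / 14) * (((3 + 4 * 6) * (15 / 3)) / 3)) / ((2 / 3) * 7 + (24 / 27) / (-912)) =-18237150 / 4787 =-3809.72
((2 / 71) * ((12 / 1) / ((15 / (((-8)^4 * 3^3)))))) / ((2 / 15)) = 1327104 / 71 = 18691.61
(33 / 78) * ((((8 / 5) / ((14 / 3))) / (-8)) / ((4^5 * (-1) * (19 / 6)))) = 99 / 17704960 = 0.00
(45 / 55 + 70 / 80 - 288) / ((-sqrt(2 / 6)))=25195 *sqrt(3) / 88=495.90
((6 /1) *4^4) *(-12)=-18432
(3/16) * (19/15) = 19/80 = 0.24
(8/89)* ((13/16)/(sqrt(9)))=13/534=0.02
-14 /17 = -0.82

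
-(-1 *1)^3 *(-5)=-5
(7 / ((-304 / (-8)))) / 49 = 1 / 266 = 0.00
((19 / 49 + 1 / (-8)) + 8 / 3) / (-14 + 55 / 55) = -265 / 1176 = -0.23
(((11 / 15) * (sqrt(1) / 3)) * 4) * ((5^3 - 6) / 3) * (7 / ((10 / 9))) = 18326 / 75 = 244.35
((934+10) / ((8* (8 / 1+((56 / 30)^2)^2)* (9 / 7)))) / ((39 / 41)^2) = 433908125 / 86160932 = 5.04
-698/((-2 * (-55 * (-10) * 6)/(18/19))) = 1047/10450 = 0.10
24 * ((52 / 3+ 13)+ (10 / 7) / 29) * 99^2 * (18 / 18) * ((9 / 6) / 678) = 15811.32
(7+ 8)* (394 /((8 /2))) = 2955 /2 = 1477.50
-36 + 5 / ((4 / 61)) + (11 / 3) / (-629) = 303763 / 7548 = 40.24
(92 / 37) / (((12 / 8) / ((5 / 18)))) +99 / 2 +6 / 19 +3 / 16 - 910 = -261037721 / 303696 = -859.54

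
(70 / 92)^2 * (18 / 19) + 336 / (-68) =-1501143 / 341734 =-4.39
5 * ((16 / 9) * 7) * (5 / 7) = 400 / 9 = 44.44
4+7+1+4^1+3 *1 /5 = 83 /5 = 16.60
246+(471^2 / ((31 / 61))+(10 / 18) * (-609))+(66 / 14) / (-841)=238943413223 / 547491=436433.50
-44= -44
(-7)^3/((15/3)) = -343/5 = -68.60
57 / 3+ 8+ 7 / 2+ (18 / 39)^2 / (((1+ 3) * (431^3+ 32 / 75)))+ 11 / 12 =382579002965641 / 12177580995996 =31.42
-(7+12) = -19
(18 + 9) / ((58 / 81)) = 2187 / 58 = 37.71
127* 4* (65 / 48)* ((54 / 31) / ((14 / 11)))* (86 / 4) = 35141535 / 1736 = 20242.82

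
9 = 9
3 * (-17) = -51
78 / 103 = 0.76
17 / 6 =2.83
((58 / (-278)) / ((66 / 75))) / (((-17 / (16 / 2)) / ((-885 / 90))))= -85550 / 77979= -1.10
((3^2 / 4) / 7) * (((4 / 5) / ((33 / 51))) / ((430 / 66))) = 459 / 7525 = 0.06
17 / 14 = 1.21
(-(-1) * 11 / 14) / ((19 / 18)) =99 / 133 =0.74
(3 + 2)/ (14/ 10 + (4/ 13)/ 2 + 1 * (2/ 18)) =2925/ 974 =3.00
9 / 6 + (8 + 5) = 29 / 2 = 14.50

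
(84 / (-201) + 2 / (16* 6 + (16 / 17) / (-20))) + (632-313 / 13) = 607.53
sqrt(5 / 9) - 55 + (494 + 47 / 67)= sqrt(5) / 3 + 29460 / 67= 440.45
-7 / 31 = -0.23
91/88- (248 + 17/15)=-327491/1320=-248.10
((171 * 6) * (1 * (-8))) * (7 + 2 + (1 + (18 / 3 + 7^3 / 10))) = -2064312 / 5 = -412862.40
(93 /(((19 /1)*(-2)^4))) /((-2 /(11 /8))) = -1023 /4864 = -0.21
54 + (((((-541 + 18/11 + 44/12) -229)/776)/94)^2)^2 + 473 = 17693945048584441483521616657/33574848288764555197218816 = 527.00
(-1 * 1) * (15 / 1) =-15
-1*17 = -17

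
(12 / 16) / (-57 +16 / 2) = -3 / 196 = -0.02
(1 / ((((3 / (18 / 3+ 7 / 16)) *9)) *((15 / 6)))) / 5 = 103 / 5400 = 0.02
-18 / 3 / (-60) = 1 / 10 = 0.10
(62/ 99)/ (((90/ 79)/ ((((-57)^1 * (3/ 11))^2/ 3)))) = 884089/ 19965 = 44.28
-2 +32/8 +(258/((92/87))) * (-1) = -241.98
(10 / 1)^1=10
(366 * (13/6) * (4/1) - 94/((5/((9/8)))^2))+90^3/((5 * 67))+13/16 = 5344.17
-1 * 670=-670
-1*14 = -14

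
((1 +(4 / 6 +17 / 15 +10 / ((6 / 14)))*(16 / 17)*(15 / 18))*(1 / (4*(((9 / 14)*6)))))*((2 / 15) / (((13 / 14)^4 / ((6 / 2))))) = 426091064 / 589927455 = 0.72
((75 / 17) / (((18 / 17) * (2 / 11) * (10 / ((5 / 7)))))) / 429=25 / 6552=0.00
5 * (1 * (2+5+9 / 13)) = 500 / 13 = 38.46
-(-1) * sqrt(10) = sqrt(10) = 3.16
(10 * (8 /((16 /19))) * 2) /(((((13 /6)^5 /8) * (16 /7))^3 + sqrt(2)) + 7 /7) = 196131696234192486131546943774720 /2622058968643069577175478125668377 - 77214591569260409007416279040 * sqrt(2) /2622058968643069577175478125668377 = 0.07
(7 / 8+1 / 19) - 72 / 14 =-4485 / 1064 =-4.22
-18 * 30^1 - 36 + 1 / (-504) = -290305 / 504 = -576.00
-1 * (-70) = 70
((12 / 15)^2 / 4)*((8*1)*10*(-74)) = -4736 / 5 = -947.20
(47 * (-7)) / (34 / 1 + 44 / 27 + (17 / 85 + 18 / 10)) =-8883 / 1016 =-8.74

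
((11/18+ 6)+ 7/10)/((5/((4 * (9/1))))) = 52.64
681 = 681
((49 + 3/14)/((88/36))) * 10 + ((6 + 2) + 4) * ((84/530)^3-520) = -17305976902251/2865882250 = -6038.62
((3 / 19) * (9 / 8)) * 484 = 3267 / 38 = 85.97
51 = 51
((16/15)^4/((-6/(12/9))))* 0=0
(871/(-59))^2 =758641/3481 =217.94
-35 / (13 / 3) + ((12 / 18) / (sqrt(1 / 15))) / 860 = -105 / 13 + sqrt(15) / 1290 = -8.07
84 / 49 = 12 / 7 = 1.71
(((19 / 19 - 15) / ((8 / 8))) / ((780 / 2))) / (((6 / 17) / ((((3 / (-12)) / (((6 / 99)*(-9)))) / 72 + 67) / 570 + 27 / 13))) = -3343798969 / 14981241600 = -0.22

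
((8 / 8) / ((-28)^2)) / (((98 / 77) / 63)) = 99 / 1568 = 0.06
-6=-6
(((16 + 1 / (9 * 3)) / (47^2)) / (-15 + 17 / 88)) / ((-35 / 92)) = 3505568 / 2720019015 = 0.00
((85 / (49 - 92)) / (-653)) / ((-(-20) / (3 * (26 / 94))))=663 / 5278852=0.00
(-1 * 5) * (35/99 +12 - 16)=1805/99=18.23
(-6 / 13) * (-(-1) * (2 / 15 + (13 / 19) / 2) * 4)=-1084 / 1235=-0.88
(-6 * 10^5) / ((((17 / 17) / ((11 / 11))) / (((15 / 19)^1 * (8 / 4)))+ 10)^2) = -540000000 / 101761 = -5306.55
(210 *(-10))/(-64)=525/16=32.81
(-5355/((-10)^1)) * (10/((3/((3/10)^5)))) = 86751/20000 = 4.34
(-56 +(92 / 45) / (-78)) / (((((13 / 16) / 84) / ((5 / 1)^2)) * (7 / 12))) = -125857280 / 507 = -248239.21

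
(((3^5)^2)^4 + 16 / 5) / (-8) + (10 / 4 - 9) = -60788327295284644281 / 40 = -1519708182382116107.02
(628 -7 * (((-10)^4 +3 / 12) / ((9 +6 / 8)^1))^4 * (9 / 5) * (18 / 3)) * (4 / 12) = -1254983513677154 / 45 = -27888522526158.98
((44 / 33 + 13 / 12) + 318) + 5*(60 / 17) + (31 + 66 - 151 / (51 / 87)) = 36205 / 204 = 177.48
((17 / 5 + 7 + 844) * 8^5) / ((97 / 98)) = 13718519808 / 485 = 28285607.85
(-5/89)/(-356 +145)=5/18779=0.00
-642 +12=-630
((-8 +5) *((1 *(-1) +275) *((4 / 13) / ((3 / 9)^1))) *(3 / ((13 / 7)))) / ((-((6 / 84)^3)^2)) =1559698205184 / 169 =9228983462.63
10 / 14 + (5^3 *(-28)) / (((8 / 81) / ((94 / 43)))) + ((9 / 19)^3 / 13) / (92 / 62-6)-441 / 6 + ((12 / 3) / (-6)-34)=-124924137111301 / 1610356020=-77575.48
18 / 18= 1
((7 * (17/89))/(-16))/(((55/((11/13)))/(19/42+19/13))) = -3553/1443936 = -0.00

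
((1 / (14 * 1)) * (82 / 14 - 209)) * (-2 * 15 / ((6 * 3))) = 1185 / 49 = 24.18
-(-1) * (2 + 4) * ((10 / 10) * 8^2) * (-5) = -1920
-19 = -19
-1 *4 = -4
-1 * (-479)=479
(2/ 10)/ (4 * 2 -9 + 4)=0.07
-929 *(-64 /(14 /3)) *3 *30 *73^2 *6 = 256641229440 /7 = 36663032777.14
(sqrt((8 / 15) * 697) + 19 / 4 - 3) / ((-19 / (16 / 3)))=-32 * sqrt(20910) / 855 - 28 / 57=-5.90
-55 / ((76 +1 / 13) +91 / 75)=-53625 / 75358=-0.71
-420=-420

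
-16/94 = -8/47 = -0.17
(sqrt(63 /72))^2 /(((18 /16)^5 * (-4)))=-0.12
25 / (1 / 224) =5600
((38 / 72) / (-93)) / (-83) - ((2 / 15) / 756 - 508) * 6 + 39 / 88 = 217425749587 / 71323560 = 3048.44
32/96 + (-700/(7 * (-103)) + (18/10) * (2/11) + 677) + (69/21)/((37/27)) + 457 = 5009268658/4401705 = 1138.03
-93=-93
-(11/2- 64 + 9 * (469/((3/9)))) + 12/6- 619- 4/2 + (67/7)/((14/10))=-1295233/98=-13216.66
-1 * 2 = -2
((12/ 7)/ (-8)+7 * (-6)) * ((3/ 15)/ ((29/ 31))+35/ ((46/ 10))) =-7709004/ 23345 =-330.22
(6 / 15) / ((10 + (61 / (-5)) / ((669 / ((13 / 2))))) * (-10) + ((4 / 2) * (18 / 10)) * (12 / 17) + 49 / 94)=-2138124 / 511825169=-0.00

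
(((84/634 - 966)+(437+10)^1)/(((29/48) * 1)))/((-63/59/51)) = 2639591088/64351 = 41018.65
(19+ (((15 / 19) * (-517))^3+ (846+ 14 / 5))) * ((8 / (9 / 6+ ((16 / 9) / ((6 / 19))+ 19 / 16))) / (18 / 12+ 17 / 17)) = -16118090782898688 / 616109675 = -26161073.97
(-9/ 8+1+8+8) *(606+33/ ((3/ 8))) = 44069/ 4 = 11017.25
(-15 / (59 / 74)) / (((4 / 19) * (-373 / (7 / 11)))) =73815 / 484154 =0.15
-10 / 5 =-2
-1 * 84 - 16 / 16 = -85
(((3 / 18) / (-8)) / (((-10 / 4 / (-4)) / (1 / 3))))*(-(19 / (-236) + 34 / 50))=393 / 59000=0.01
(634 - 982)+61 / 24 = -8291 / 24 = -345.46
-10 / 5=-2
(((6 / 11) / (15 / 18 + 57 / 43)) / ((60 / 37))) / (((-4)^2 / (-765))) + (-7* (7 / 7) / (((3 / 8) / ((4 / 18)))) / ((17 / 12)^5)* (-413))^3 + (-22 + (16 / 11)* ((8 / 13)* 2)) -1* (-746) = 98731188139179675576251046763863 / 3647917735612933403651888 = 27065080.77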